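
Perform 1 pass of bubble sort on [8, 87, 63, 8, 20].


Initial: [8, 87, 63, 8, 20]
Pass 1: [8, 63, 8, 20, 87] (3 swaps)

After 1 pass: [8, 63, 8, 20, 87]


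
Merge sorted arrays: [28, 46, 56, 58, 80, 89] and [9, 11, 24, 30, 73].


Take 9 from B
Take 11 from B
Take 24 from B
Take 28 from A
Take 30 from B
Take 46 from A
Take 56 from A
Take 58 from A
Take 73 from B

Merged: [9, 11, 24, 28, 30, 46, 56, 58, 73, 80, 89]


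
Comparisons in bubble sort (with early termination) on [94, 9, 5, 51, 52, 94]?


Algorithm: bubble sort (with early termination)
Input: [94, 9, 5, 51, 52, 94]
Sorted: [5, 9, 51, 52, 94, 94]

12


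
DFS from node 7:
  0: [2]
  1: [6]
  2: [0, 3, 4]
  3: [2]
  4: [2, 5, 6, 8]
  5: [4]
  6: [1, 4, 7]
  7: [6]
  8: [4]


Visit 7, push [6]
Visit 6, push [4, 1]
Visit 1, push []
Visit 4, push [8, 5, 2]
Visit 2, push [3, 0]
Visit 0, push []
Visit 3, push []
Visit 5, push []
Visit 8, push []

DFS order: [7, 6, 1, 4, 2, 0, 3, 5, 8]


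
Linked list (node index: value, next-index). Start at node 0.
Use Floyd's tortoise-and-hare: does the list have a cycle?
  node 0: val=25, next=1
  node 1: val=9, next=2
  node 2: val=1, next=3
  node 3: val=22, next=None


Floyd's tortoise (slow, +1) and hare (fast, +2):
  init: slow=0, fast=0
  step 1: slow=1, fast=2
  step 2: fast 2->3->None, no cycle

Cycle: no


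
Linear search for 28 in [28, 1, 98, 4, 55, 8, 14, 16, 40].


i=0: 28==28 found!

Found at 0, 1 comps


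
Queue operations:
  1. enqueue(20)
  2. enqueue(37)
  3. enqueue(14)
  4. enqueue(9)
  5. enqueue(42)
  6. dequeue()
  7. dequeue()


enqueue(20) -> [20]
enqueue(37) -> [20, 37]
enqueue(14) -> [20, 37, 14]
enqueue(9) -> [20, 37, 14, 9]
enqueue(42) -> [20, 37, 14, 9, 42]
dequeue()->20, [37, 14, 9, 42]
dequeue()->37, [14, 9, 42]

Final queue: [14, 9, 42]


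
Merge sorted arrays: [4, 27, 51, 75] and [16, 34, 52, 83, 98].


Take 4 from A
Take 16 from B
Take 27 from A
Take 34 from B
Take 51 from A
Take 52 from B
Take 75 from A

Merged: [4, 16, 27, 34, 51, 52, 75, 83, 98]


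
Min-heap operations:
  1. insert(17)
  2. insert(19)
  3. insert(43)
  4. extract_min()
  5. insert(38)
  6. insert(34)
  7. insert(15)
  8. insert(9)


insert(17) -> [17]
insert(19) -> [17, 19]
insert(43) -> [17, 19, 43]
extract_min()->17, [19, 43]
insert(38) -> [19, 43, 38]
insert(34) -> [19, 34, 38, 43]
insert(15) -> [15, 19, 38, 43, 34]
insert(9) -> [9, 19, 15, 43, 34, 38]

Final heap: [9, 19, 15, 43, 34, 38]


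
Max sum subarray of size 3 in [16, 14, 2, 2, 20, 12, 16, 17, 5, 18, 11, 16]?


[0:3]: 32
[1:4]: 18
[2:5]: 24
[3:6]: 34
[4:7]: 48
[5:8]: 45
[6:9]: 38
[7:10]: 40
[8:11]: 34
[9:12]: 45

Max: 48 at [4:7]


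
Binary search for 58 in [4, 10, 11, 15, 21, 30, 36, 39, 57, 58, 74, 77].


Step 1: lo=0, hi=11, mid=5, val=30
Step 2: lo=6, hi=11, mid=8, val=57
Step 3: lo=9, hi=11, mid=10, val=74
Step 4: lo=9, hi=9, mid=9, val=58

Found at index 9


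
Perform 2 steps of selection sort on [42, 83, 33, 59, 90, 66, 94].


Initial: [42, 83, 33, 59, 90, 66, 94]
Step 1: min=33 at 2
  Swap: [33, 83, 42, 59, 90, 66, 94]
Step 2: min=42 at 2
  Swap: [33, 42, 83, 59, 90, 66, 94]

After 2 steps: [33, 42, 83, 59, 90, 66, 94]


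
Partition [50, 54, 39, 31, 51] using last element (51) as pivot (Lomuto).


Pivot: 51
  50 <= 51: advance i (no swap)
  39 <= 51: swap -> [50, 39, 54, 31, 51]
  31 <= 51: swap -> [50, 39, 31, 54, 51]
Place pivot at 3: [50, 39, 31, 51, 54]

Partitioned: [50, 39, 31, 51, 54]


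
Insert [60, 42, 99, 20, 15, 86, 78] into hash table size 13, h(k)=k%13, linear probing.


Insert 60: h=8 -> slot 8
Insert 42: h=3 -> slot 3
Insert 99: h=8, 1 probes -> slot 9
Insert 20: h=7 -> slot 7
Insert 15: h=2 -> slot 2
Insert 86: h=8, 2 probes -> slot 10
Insert 78: h=0 -> slot 0

Table: [78, None, 15, 42, None, None, None, 20, 60, 99, 86, None, None]


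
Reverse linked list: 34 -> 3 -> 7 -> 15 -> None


Step 1: curr=34, set curr.next=prev(None) | reversed so far: 34
Step 2: curr=3, set curr.next=prev(34) | reversed so far: 3 -> 34
Step 3: curr=7, set curr.next=prev(3) | reversed so far: 7 -> 3 -> 34
Step 4: curr=15, set curr.next=prev(7) | reversed so far: 15 -> 7 -> 3 -> 34

15 -> 7 -> 3 -> 34 -> None


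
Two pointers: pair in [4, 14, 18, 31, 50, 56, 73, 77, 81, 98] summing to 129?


lo=0(4)+hi=9(98)=102
lo=1(14)+hi=9(98)=112
lo=2(18)+hi=9(98)=116
lo=3(31)+hi=9(98)=129

Yes: 31+98=129


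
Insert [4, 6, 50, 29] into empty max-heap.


Insert 4: [4]
Insert 6: [6, 4]
Insert 50: [50, 4, 6]
Insert 29: [50, 29, 6, 4]

Final heap: [50, 29, 6, 4]


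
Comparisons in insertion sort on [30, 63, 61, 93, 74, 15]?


Algorithm: insertion sort
Input: [30, 63, 61, 93, 74, 15]
Sorted: [15, 30, 61, 63, 74, 93]

11


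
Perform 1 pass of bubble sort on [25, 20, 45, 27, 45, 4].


Initial: [25, 20, 45, 27, 45, 4]
Pass 1: [20, 25, 27, 45, 4, 45] (3 swaps)

After 1 pass: [20, 25, 27, 45, 4, 45]


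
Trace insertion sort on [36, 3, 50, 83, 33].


Initial: [36, 3, 50, 83, 33]
Insert 3: [3, 36, 50, 83, 33]
Insert 50: [3, 36, 50, 83, 33]
Insert 83: [3, 36, 50, 83, 33]
Insert 33: [3, 33, 36, 50, 83]

Sorted: [3, 33, 36, 50, 83]


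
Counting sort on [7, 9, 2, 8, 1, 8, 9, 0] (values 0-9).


Input: [7, 9, 2, 8, 1, 8, 9, 0]
Counts: [1, 1, 1, 0, 0, 0, 0, 1, 2, 2]

Sorted: [0, 1, 2, 7, 8, 8, 9, 9]


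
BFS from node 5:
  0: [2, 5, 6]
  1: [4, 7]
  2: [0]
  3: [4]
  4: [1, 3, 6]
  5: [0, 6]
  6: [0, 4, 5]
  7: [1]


Visit 5, enqueue [0, 6]
Visit 0, enqueue [2]
Visit 6, enqueue [4]
Visit 2, enqueue []
Visit 4, enqueue [1, 3]
Visit 1, enqueue [7]
Visit 3, enqueue []
Visit 7, enqueue []

BFS order: [5, 0, 6, 2, 4, 1, 3, 7]


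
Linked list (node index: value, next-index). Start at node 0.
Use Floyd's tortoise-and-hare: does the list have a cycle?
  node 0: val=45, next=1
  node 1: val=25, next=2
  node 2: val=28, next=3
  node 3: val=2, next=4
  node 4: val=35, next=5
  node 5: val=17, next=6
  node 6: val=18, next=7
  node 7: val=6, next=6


Floyd's tortoise (slow, +1) and hare (fast, +2):
  init: slow=0, fast=0
  step 1: slow=1, fast=2
  step 2: slow=2, fast=4
  step 3: slow=3, fast=6
  step 4: slow=4, fast=6
  step 5: slow=5, fast=6
  step 6: slow=6, fast=6
  slow == fast at node 6: cycle detected

Cycle: yes


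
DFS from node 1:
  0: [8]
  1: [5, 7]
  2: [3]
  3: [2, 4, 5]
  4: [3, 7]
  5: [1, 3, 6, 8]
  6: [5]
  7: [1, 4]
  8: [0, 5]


Visit 1, push [7, 5]
Visit 5, push [8, 6, 3]
Visit 3, push [4, 2]
Visit 2, push []
Visit 4, push [7]
Visit 7, push []
Visit 6, push []
Visit 8, push [0]
Visit 0, push []

DFS order: [1, 5, 3, 2, 4, 7, 6, 8, 0]


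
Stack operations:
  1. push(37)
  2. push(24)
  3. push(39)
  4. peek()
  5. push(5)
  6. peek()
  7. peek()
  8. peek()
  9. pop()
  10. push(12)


push(37) -> [37]
push(24) -> [37, 24]
push(39) -> [37, 24, 39]
peek()->39
push(5) -> [37, 24, 39, 5]
peek()->5
peek()->5
peek()->5
pop()->5, [37, 24, 39]
push(12) -> [37, 24, 39, 12]

Final stack: [37, 24, 39, 12]


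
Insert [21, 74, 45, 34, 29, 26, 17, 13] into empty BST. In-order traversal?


Insert 21: root
Insert 74: R from 21
Insert 45: R from 21 -> L from 74
Insert 34: R from 21 -> L from 74 -> L from 45
Insert 29: R from 21 -> L from 74 -> L from 45 -> L from 34
Insert 26: R from 21 -> L from 74 -> L from 45 -> L from 34 -> L from 29
Insert 17: L from 21
Insert 13: L from 21 -> L from 17

In-order: [13, 17, 21, 26, 29, 34, 45, 74]


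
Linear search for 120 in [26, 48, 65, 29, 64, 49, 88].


i=0: 26!=120
i=1: 48!=120
i=2: 65!=120
i=3: 29!=120
i=4: 64!=120
i=5: 49!=120
i=6: 88!=120

Not found, 7 comps


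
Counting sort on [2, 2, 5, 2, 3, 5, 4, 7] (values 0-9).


Input: [2, 2, 5, 2, 3, 5, 4, 7]
Counts: [0, 0, 3, 1, 1, 2, 0, 1, 0, 0]

Sorted: [2, 2, 2, 3, 4, 5, 5, 7]


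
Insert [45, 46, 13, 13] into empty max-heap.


Insert 45: [45]
Insert 46: [46, 45]
Insert 13: [46, 45, 13]
Insert 13: [46, 45, 13, 13]

Final heap: [46, 45, 13, 13]


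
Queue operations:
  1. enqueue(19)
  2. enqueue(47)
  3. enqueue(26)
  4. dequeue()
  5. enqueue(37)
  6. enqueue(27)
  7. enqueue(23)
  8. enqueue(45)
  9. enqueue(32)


enqueue(19) -> [19]
enqueue(47) -> [19, 47]
enqueue(26) -> [19, 47, 26]
dequeue()->19, [47, 26]
enqueue(37) -> [47, 26, 37]
enqueue(27) -> [47, 26, 37, 27]
enqueue(23) -> [47, 26, 37, 27, 23]
enqueue(45) -> [47, 26, 37, 27, 23, 45]
enqueue(32) -> [47, 26, 37, 27, 23, 45, 32]

Final queue: [47, 26, 37, 27, 23, 45, 32]


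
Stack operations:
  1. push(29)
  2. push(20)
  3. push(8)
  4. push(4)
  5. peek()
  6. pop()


push(29) -> [29]
push(20) -> [29, 20]
push(8) -> [29, 20, 8]
push(4) -> [29, 20, 8, 4]
peek()->4
pop()->4, [29, 20, 8]

Final stack: [29, 20, 8]


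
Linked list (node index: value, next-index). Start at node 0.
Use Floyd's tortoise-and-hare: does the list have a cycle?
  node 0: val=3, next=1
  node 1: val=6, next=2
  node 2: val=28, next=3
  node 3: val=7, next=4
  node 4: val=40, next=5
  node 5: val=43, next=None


Floyd's tortoise (slow, +1) and hare (fast, +2):
  init: slow=0, fast=0
  step 1: slow=1, fast=2
  step 2: slow=2, fast=4
  step 3: fast 4->5->None, no cycle

Cycle: no


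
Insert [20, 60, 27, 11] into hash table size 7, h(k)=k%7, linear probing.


Insert 20: h=6 -> slot 6
Insert 60: h=4 -> slot 4
Insert 27: h=6, 1 probes -> slot 0
Insert 11: h=4, 1 probes -> slot 5

Table: [27, None, None, None, 60, 11, 20]


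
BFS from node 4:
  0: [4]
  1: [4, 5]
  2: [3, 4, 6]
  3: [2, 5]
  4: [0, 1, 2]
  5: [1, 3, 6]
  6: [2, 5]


Visit 4, enqueue [0, 1, 2]
Visit 0, enqueue []
Visit 1, enqueue [5]
Visit 2, enqueue [3, 6]
Visit 5, enqueue []
Visit 3, enqueue []
Visit 6, enqueue []

BFS order: [4, 0, 1, 2, 5, 3, 6]


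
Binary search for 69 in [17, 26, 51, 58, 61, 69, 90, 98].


Step 1: lo=0, hi=7, mid=3, val=58
Step 2: lo=4, hi=7, mid=5, val=69

Found at index 5


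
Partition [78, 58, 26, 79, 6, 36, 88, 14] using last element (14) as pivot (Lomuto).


Pivot: 14
  6 <= 14: swap -> [6, 58, 26, 79, 78, 36, 88, 14]
Place pivot at 1: [6, 14, 26, 79, 78, 36, 88, 58]

Partitioned: [6, 14, 26, 79, 78, 36, 88, 58]


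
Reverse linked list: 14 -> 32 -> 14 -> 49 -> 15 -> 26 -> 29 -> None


Step 1: curr=14, set curr.next=prev(None) | reversed so far: 14
Step 2: curr=32, set curr.next=prev(14) | reversed so far: 32 -> 14
Step 3: curr=14, set curr.next=prev(32) | reversed so far: 14 -> 32 -> 14
Step 4: curr=49, set curr.next=prev(14) | reversed so far: 49 -> 14 -> 32 -> 14
Step 5: curr=15, set curr.next=prev(49) | reversed so far: 15 -> 49 -> 14 -> 32 -> 14
Step 6: curr=26, set curr.next=prev(15) | reversed so far: 26 -> 15 -> 49 -> 14 -> 32 -> 14
Step 7: curr=29, set curr.next=prev(26) | reversed so far: 29 -> 26 -> 15 -> 49 -> 14 -> 32 -> 14

29 -> 26 -> 15 -> 49 -> 14 -> 32 -> 14 -> None


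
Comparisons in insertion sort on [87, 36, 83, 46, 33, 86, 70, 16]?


Algorithm: insertion sort
Input: [87, 36, 83, 46, 33, 86, 70, 16]
Sorted: [16, 33, 36, 46, 70, 83, 86, 87]

23


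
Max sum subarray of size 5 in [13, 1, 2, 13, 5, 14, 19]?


[0:5]: 34
[1:6]: 35
[2:7]: 53

Max: 53 at [2:7]


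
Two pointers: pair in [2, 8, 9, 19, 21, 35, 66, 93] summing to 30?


lo=0(2)+hi=7(93)=95
lo=0(2)+hi=6(66)=68
lo=0(2)+hi=5(35)=37
lo=0(2)+hi=4(21)=23
lo=1(8)+hi=4(21)=29
lo=2(9)+hi=4(21)=30

Yes: 9+21=30


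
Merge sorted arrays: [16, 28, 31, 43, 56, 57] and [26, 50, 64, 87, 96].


Take 16 from A
Take 26 from B
Take 28 from A
Take 31 from A
Take 43 from A
Take 50 from B
Take 56 from A
Take 57 from A

Merged: [16, 26, 28, 31, 43, 50, 56, 57, 64, 87, 96]


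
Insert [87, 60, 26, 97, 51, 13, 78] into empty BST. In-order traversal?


Insert 87: root
Insert 60: L from 87
Insert 26: L from 87 -> L from 60
Insert 97: R from 87
Insert 51: L from 87 -> L from 60 -> R from 26
Insert 13: L from 87 -> L from 60 -> L from 26
Insert 78: L from 87 -> R from 60

In-order: [13, 26, 51, 60, 78, 87, 97]


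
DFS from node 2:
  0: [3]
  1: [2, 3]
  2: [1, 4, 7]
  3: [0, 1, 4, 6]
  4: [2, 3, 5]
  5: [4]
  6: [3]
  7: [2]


Visit 2, push [7, 4, 1]
Visit 1, push [3]
Visit 3, push [6, 4, 0]
Visit 0, push []
Visit 4, push [5]
Visit 5, push []
Visit 6, push []
Visit 7, push []

DFS order: [2, 1, 3, 0, 4, 5, 6, 7]


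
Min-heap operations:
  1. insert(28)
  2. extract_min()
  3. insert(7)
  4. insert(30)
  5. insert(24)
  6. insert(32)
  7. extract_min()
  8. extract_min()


insert(28) -> [28]
extract_min()->28, []
insert(7) -> [7]
insert(30) -> [7, 30]
insert(24) -> [7, 30, 24]
insert(32) -> [7, 30, 24, 32]
extract_min()->7, [24, 30, 32]
extract_min()->24, [30, 32]

Final heap: [30, 32]


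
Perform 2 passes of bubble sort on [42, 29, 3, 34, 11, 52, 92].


Initial: [42, 29, 3, 34, 11, 52, 92]
Pass 1: [29, 3, 34, 11, 42, 52, 92] (4 swaps)
Pass 2: [3, 29, 11, 34, 42, 52, 92] (2 swaps)

After 2 passes: [3, 29, 11, 34, 42, 52, 92]


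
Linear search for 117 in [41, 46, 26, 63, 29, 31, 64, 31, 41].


i=0: 41!=117
i=1: 46!=117
i=2: 26!=117
i=3: 63!=117
i=4: 29!=117
i=5: 31!=117
i=6: 64!=117
i=7: 31!=117
i=8: 41!=117

Not found, 9 comps


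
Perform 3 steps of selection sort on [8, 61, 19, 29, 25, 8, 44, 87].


Initial: [8, 61, 19, 29, 25, 8, 44, 87]
Step 1: min=8 at 0
  Swap: [8, 61, 19, 29, 25, 8, 44, 87]
Step 2: min=8 at 5
  Swap: [8, 8, 19, 29, 25, 61, 44, 87]
Step 3: min=19 at 2
  Swap: [8, 8, 19, 29, 25, 61, 44, 87]

After 3 steps: [8, 8, 19, 29, 25, 61, 44, 87]


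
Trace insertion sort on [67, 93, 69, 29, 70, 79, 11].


Initial: [67, 93, 69, 29, 70, 79, 11]
Insert 93: [67, 93, 69, 29, 70, 79, 11]
Insert 69: [67, 69, 93, 29, 70, 79, 11]
Insert 29: [29, 67, 69, 93, 70, 79, 11]
Insert 70: [29, 67, 69, 70, 93, 79, 11]
Insert 79: [29, 67, 69, 70, 79, 93, 11]
Insert 11: [11, 29, 67, 69, 70, 79, 93]

Sorted: [11, 29, 67, 69, 70, 79, 93]


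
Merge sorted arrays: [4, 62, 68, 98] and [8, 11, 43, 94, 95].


Take 4 from A
Take 8 from B
Take 11 from B
Take 43 from B
Take 62 from A
Take 68 from A
Take 94 from B
Take 95 from B

Merged: [4, 8, 11, 43, 62, 68, 94, 95, 98]


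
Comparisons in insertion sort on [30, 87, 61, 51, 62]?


Algorithm: insertion sort
Input: [30, 87, 61, 51, 62]
Sorted: [30, 51, 61, 62, 87]

8


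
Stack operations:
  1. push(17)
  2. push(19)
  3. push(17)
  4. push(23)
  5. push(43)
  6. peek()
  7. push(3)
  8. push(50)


push(17) -> [17]
push(19) -> [17, 19]
push(17) -> [17, 19, 17]
push(23) -> [17, 19, 17, 23]
push(43) -> [17, 19, 17, 23, 43]
peek()->43
push(3) -> [17, 19, 17, 23, 43, 3]
push(50) -> [17, 19, 17, 23, 43, 3, 50]

Final stack: [17, 19, 17, 23, 43, 3, 50]


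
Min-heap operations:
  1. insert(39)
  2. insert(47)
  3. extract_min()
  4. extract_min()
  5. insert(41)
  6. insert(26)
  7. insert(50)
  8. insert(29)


insert(39) -> [39]
insert(47) -> [39, 47]
extract_min()->39, [47]
extract_min()->47, []
insert(41) -> [41]
insert(26) -> [26, 41]
insert(50) -> [26, 41, 50]
insert(29) -> [26, 29, 50, 41]

Final heap: [26, 29, 50, 41]


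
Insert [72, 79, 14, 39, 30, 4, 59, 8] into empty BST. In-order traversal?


Insert 72: root
Insert 79: R from 72
Insert 14: L from 72
Insert 39: L from 72 -> R from 14
Insert 30: L from 72 -> R from 14 -> L from 39
Insert 4: L from 72 -> L from 14
Insert 59: L from 72 -> R from 14 -> R from 39
Insert 8: L from 72 -> L from 14 -> R from 4

In-order: [4, 8, 14, 30, 39, 59, 72, 79]


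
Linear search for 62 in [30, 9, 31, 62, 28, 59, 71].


i=0: 30!=62
i=1: 9!=62
i=2: 31!=62
i=3: 62==62 found!

Found at 3, 4 comps


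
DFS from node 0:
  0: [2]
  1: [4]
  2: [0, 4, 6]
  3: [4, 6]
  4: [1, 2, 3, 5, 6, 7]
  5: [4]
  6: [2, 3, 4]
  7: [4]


Visit 0, push [2]
Visit 2, push [6, 4]
Visit 4, push [7, 6, 5, 3, 1]
Visit 1, push []
Visit 3, push [6]
Visit 6, push []
Visit 5, push []
Visit 7, push []

DFS order: [0, 2, 4, 1, 3, 6, 5, 7]


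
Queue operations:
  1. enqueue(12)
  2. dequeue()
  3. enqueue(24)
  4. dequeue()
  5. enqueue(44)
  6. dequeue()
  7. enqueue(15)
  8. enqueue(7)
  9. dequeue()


enqueue(12) -> [12]
dequeue()->12, []
enqueue(24) -> [24]
dequeue()->24, []
enqueue(44) -> [44]
dequeue()->44, []
enqueue(15) -> [15]
enqueue(7) -> [15, 7]
dequeue()->15, [7]

Final queue: [7]


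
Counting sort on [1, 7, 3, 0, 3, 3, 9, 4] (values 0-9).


Input: [1, 7, 3, 0, 3, 3, 9, 4]
Counts: [1, 1, 0, 3, 1, 0, 0, 1, 0, 1]

Sorted: [0, 1, 3, 3, 3, 4, 7, 9]


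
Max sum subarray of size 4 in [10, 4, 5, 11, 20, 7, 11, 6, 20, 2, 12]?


[0:4]: 30
[1:5]: 40
[2:6]: 43
[3:7]: 49
[4:8]: 44
[5:9]: 44
[6:10]: 39
[7:11]: 40

Max: 49 at [3:7]


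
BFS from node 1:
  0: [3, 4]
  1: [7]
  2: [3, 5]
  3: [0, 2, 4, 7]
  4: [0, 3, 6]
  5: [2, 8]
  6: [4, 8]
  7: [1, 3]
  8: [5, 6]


Visit 1, enqueue [7]
Visit 7, enqueue [3]
Visit 3, enqueue [0, 2, 4]
Visit 0, enqueue []
Visit 2, enqueue [5]
Visit 4, enqueue [6]
Visit 5, enqueue [8]
Visit 6, enqueue []
Visit 8, enqueue []

BFS order: [1, 7, 3, 0, 2, 4, 5, 6, 8]


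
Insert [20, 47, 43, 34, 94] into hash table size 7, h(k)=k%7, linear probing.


Insert 20: h=6 -> slot 6
Insert 47: h=5 -> slot 5
Insert 43: h=1 -> slot 1
Insert 34: h=6, 1 probes -> slot 0
Insert 94: h=3 -> slot 3

Table: [34, 43, None, 94, None, 47, 20]


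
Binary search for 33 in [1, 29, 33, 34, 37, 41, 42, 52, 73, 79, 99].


Step 1: lo=0, hi=10, mid=5, val=41
Step 2: lo=0, hi=4, mid=2, val=33

Found at index 2


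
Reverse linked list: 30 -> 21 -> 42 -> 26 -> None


Step 1: curr=30, set curr.next=prev(None) | reversed so far: 30
Step 2: curr=21, set curr.next=prev(30) | reversed so far: 21 -> 30
Step 3: curr=42, set curr.next=prev(21) | reversed so far: 42 -> 21 -> 30
Step 4: curr=26, set curr.next=prev(42) | reversed so far: 26 -> 42 -> 21 -> 30

26 -> 42 -> 21 -> 30 -> None


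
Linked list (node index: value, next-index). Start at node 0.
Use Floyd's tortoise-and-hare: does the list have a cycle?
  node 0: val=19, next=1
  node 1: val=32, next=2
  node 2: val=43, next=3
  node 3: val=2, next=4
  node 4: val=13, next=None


Floyd's tortoise (slow, +1) and hare (fast, +2):
  init: slow=0, fast=0
  step 1: slow=1, fast=2
  step 2: slow=2, fast=4
  step 3: fast -> None, no cycle

Cycle: no


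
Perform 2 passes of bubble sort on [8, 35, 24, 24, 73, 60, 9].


Initial: [8, 35, 24, 24, 73, 60, 9]
Pass 1: [8, 24, 24, 35, 60, 9, 73] (4 swaps)
Pass 2: [8, 24, 24, 35, 9, 60, 73] (1 swaps)

After 2 passes: [8, 24, 24, 35, 9, 60, 73]


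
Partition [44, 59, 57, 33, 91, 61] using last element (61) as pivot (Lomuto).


Pivot: 61
  44 <= 61: advance i (no swap)
  59 <= 61: advance i (no swap)
  57 <= 61: advance i (no swap)
  33 <= 61: advance i (no swap)
Place pivot at 4: [44, 59, 57, 33, 61, 91]

Partitioned: [44, 59, 57, 33, 61, 91]


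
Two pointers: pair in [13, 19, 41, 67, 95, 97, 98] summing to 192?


lo=0(13)+hi=6(98)=111
lo=1(19)+hi=6(98)=117
lo=2(41)+hi=6(98)=139
lo=3(67)+hi=6(98)=165
lo=4(95)+hi=6(98)=193
lo=4(95)+hi=5(97)=192

Yes: 95+97=192


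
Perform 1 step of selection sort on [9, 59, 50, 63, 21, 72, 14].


Initial: [9, 59, 50, 63, 21, 72, 14]
Step 1: min=9 at 0
  Swap: [9, 59, 50, 63, 21, 72, 14]

After 1 step: [9, 59, 50, 63, 21, 72, 14]


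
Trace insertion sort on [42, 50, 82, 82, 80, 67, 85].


Initial: [42, 50, 82, 82, 80, 67, 85]
Insert 50: [42, 50, 82, 82, 80, 67, 85]
Insert 82: [42, 50, 82, 82, 80, 67, 85]
Insert 82: [42, 50, 82, 82, 80, 67, 85]
Insert 80: [42, 50, 80, 82, 82, 67, 85]
Insert 67: [42, 50, 67, 80, 82, 82, 85]
Insert 85: [42, 50, 67, 80, 82, 82, 85]

Sorted: [42, 50, 67, 80, 82, 82, 85]


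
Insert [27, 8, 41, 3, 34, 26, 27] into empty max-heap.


Insert 27: [27]
Insert 8: [27, 8]
Insert 41: [41, 8, 27]
Insert 3: [41, 8, 27, 3]
Insert 34: [41, 34, 27, 3, 8]
Insert 26: [41, 34, 27, 3, 8, 26]
Insert 27: [41, 34, 27, 3, 8, 26, 27]

Final heap: [41, 34, 27, 3, 8, 26, 27]


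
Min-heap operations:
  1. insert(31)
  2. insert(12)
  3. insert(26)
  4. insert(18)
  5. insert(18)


insert(31) -> [31]
insert(12) -> [12, 31]
insert(26) -> [12, 31, 26]
insert(18) -> [12, 18, 26, 31]
insert(18) -> [12, 18, 26, 31, 18]

Final heap: [12, 18, 26, 31, 18]


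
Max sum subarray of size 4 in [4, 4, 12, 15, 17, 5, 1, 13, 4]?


[0:4]: 35
[1:5]: 48
[2:6]: 49
[3:7]: 38
[4:8]: 36
[5:9]: 23

Max: 49 at [2:6]


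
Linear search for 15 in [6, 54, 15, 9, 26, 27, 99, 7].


i=0: 6!=15
i=1: 54!=15
i=2: 15==15 found!

Found at 2, 3 comps


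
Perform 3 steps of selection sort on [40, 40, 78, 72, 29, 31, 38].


Initial: [40, 40, 78, 72, 29, 31, 38]
Step 1: min=29 at 4
  Swap: [29, 40, 78, 72, 40, 31, 38]
Step 2: min=31 at 5
  Swap: [29, 31, 78, 72, 40, 40, 38]
Step 3: min=38 at 6
  Swap: [29, 31, 38, 72, 40, 40, 78]

After 3 steps: [29, 31, 38, 72, 40, 40, 78]


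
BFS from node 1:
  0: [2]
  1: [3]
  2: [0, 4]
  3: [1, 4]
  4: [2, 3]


Visit 1, enqueue [3]
Visit 3, enqueue [4]
Visit 4, enqueue [2]
Visit 2, enqueue [0]
Visit 0, enqueue []

BFS order: [1, 3, 4, 2, 0]


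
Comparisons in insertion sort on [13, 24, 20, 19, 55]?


Algorithm: insertion sort
Input: [13, 24, 20, 19, 55]
Sorted: [13, 19, 20, 24, 55]

7


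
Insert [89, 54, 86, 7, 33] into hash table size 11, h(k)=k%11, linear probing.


Insert 89: h=1 -> slot 1
Insert 54: h=10 -> slot 10
Insert 86: h=9 -> slot 9
Insert 7: h=7 -> slot 7
Insert 33: h=0 -> slot 0

Table: [33, 89, None, None, None, None, None, 7, None, 86, 54]


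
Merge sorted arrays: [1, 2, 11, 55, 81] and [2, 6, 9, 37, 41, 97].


Take 1 from A
Take 2 from A
Take 2 from B
Take 6 from B
Take 9 from B
Take 11 from A
Take 37 from B
Take 41 from B
Take 55 from A
Take 81 from A

Merged: [1, 2, 2, 6, 9, 11, 37, 41, 55, 81, 97]


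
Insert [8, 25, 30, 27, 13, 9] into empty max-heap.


Insert 8: [8]
Insert 25: [25, 8]
Insert 30: [30, 8, 25]
Insert 27: [30, 27, 25, 8]
Insert 13: [30, 27, 25, 8, 13]
Insert 9: [30, 27, 25, 8, 13, 9]

Final heap: [30, 27, 25, 8, 13, 9]


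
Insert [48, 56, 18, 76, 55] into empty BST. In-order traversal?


Insert 48: root
Insert 56: R from 48
Insert 18: L from 48
Insert 76: R from 48 -> R from 56
Insert 55: R from 48 -> L from 56

In-order: [18, 48, 55, 56, 76]


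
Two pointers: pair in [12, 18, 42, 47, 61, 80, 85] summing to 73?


lo=0(12)+hi=6(85)=97
lo=0(12)+hi=5(80)=92
lo=0(12)+hi=4(61)=73

Yes: 12+61=73


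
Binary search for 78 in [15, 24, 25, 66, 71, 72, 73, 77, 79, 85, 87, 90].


Step 1: lo=0, hi=11, mid=5, val=72
Step 2: lo=6, hi=11, mid=8, val=79
Step 3: lo=6, hi=7, mid=6, val=73
Step 4: lo=7, hi=7, mid=7, val=77

Not found


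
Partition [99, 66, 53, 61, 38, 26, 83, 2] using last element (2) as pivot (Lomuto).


Pivot: 2
Place pivot at 0: [2, 66, 53, 61, 38, 26, 83, 99]

Partitioned: [2, 66, 53, 61, 38, 26, 83, 99]


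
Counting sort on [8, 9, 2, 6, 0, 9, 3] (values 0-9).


Input: [8, 9, 2, 6, 0, 9, 3]
Counts: [1, 0, 1, 1, 0, 0, 1, 0, 1, 2]

Sorted: [0, 2, 3, 6, 8, 9, 9]


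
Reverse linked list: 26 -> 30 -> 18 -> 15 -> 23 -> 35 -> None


Step 1: curr=26, set curr.next=prev(None) | reversed so far: 26
Step 2: curr=30, set curr.next=prev(26) | reversed so far: 30 -> 26
Step 3: curr=18, set curr.next=prev(30) | reversed so far: 18 -> 30 -> 26
Step 4: curr=15, set curr.next=prev(18) | reversed so far: 15 -> 18 -> 30 -> 26
Step 5: curr=23, set curr.next=prev(15) | reversed so far: 23 -> 15 -> 18 -> 30 -> 26
Step 6: curr=35, set curr.next=prev(23) | reversed so far: 35 -> 23 -> 15 -> 18 -> 30 -> 26

35 -> 23 -> 15 -> 18 -> 30 -> 26 -> None


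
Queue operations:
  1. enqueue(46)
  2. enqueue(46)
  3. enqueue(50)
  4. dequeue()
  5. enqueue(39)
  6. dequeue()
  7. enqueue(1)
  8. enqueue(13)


enqueue(46) -> [46]
enqueue(46) -> [46, 46]
enqueue(50) -> [46, 46, 50]
dequeue()->46, [46, 50]
enqueue(39) -> [46, 50, 39]
dequeue()->46, [50, 39]
enqueue(1) -> [50, 39, 1]
enqueue(13) -> [50, 39, 1, 13]

Final queue: [50, 39, 1, 13]


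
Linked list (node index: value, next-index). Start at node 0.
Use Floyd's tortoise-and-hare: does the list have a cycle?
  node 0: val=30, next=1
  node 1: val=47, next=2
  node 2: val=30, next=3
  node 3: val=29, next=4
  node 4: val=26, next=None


Floyd's tortoise (slow, +1) and hare (fast, +2):
  init: slow=0, fast=0
  step 1: slow=1, fast=2
  step 2: slow=2, fast=4
  step 3: fast -> None, no cycle

Cycle: no


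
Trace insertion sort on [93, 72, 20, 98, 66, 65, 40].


Initial: [93, 72, 20, 98, 66, 65, 40]
Insert 72: [72, 93, 20, 98, 66, 65, 40]
Insert 20: [20, 72, 93, 98, 66, 65, 40]
Insert 98: [20, 72, 93, 98, 66, 65, 40]
Insert 66: [20, 66, 72, 93, 98, 65, 40]
Insert 65: [20, 65, 66, 72, 93, 98, 40]
Insert 40: [20, 40, 65, 66, 72, 93, 98]

Sorted: [20, 40, 65, 66, 72, 93, 98]


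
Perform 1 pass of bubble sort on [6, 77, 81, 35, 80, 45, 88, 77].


Initial: [6, 77, 81, 35, 80, 45, 88, 77]
Pass 1: [6, 77, 35, 80, 45, 81, 77, 88] (4 swaps)

After 1 pass: [6, 77, 35, 80, 45, 81, 77, 88]


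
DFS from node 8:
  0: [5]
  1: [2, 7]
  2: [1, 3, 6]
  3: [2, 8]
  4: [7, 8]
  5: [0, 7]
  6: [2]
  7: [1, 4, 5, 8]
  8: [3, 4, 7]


Visit 8, push [7, 4, 3]
Visit 3, push [2]
Visit 2, push [6, 1]
Visit 1, push [7]
Visit 7, push [5, 4]
Visit 4, push []
Visit 5, push [0]
Visit 0, push []
Visit 6, push []

DFS order: [8, 3, 2, 1, 7, 4, 5, 0, 6]


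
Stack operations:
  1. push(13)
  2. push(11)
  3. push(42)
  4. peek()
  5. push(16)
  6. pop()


push(13) -> [13]
push(11) -> [13, 11]
push(42) -> [13, 11, 42]
peek()->42
push(16) -> [13, 11, 42, 16]
pop()->16, [13, 11, 42]

Final stack: [13, 11, 42]


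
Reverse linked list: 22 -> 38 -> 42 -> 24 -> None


Step 1: curr=22, set curr.next=prev(None) | reversed so far: 22
Step 2: curr=38, set curr.next=prev(22) | reversed so far: 38 -> 22
Step 3: curr=42, set curr.next=prev(38) | reversed so far: 42 -> 38 -> 22
Step 4: curr=24, set curr.next=prev(42) | reversed so far: 24 -> 42 -> 38 -> 22

24 -> 42 -> 38 -> 22 -> None


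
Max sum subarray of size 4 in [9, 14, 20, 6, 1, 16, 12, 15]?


[0:4]: 49
[1:5]: 41
[2:6]: 43
[3:7]: 35
[4:8]: 44

Max: 49 at [0:4]


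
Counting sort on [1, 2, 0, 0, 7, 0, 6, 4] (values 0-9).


Input: [1, 2, 0, 0, 7, 0, 6, 4]
Counts: [3, 1, 1, 0, 1, 0, 1, 1, 0, 0]

Sorted: [0, 0, 0, 1, 2, 4, 6, 7]


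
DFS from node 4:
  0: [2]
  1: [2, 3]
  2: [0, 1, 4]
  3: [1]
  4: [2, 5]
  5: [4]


Visit 4, push [5, 2]
Visit 2, push [1, 0]
Visit 0, push []
Visit 1, push [3]
Visit 3, push []
Visit 5, push []

DFS order: [4, 2, 0, 1, 3, 5]


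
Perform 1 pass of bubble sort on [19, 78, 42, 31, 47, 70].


Initial: [19, 78, 42, 31, 47, 70]
Pass 1: [19, 42, 31, 47, 70, 78] (4 swaps)

After 1 pass: [19, 42, 31, 47, 70, 78]


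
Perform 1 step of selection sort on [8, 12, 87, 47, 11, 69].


Initial: [8, 12, 87, 47, 11, 69]
Step 1: min=8 at 0
  Swap: [8, 12, 87, 47, 11, 69]

After 1 step: [8, 12, 87, 47, 11, 69]


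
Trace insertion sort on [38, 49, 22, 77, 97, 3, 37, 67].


Initial: [38, 49, 22, 77, 97, 3, 37, 67]
Insert 49: [38, 49, 22, 77, 97, 3, 37, 67]
Insert 22: [22, 38, 49, 77, 97, 3, 37, 67]
Insert 77: [22, 38, 49, 77, 97, 3, 37, 67]
Insert 97: [22, 38, 49, 77, 97, 3, 37, 67]
Insert 3: [3, 22, 38, 49, 77, 97, 37, 67]
Insert 37: [3, 22, 37, 38, 49, 77, 97, 67]
Insert 67: [3, 22, 37, 38, 49, 67, 77, 97]

Sorted: [3, 22, 37, 38, 49, 67, 77, 97]


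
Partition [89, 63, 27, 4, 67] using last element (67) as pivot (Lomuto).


Pivot: 67
  63 <= 67: swap -> [63, 89, 27, 4, 67]
  27 <= 67: swap -> [63, 27, 89, 4, 67]
  4 <= 67: swap -> [63, 27, 4, 89, 67]
Place pivot at 3: [63, 27, 4, 67, 89]

Partitioned: [63, 27, 4, 67, 89]


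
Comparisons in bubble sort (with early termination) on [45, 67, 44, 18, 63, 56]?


Algorithm: bubble sort (with early termination)
Input: [45, 67, 44, 18, 63, 56]
Sorted: [18, 44, 45, 56, 63, 67]

14


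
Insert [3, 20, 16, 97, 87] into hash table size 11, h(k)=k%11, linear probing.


Insert 3: h=3 -> slot 3
Insert 20: h=9 -> slot 9
Insert 16: h=5 -> slot 5
Insert 97: h=9, 1 probes -> slot 10
Insert 87: h=10, 1 probes -> slot 0

Table: [87, None, None, 3, None, 16, None, None, None, 20, 97]


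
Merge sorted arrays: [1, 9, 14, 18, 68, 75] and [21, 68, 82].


Take 1 from A
Take 9 from A
Take 14 from A
Take 18 from A
Take 21 from B
Take 68 from A
Take 68 from B
Take 75 from A

Merged: [1, 9, 14, 18, 21, 68, 68, 75, 82]


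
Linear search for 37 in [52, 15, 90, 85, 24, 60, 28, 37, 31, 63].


i=0: 52!=37
i=1: 15!=37
i=2: 90!=37
i=3: 85!=37
i=4: 24!=37
i=5: 60!=37
i=6: 28!=37
i=7: 37==37 found!

Found at 7, 8 comps


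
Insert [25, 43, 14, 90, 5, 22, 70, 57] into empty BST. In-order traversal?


Insert 25: root
Insert 43: R from 25
Insert 14: L from 25
Insert 90: R from 25 -> R from 43
Insert 5: L from 25 -> L from 14
Insert 22: L from 25 -> R from 14
Insert 70: R from 25 -> R from 43 -> L from 90
Insert 57: R from 25 -> R from 43 -> L from 90 -> L from 70

In-order: [5, 14, 22, 25, 43, 57, 70, 90]


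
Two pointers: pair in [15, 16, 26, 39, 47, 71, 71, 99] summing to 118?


lo=0(15)+hi=7(99)=114
lo=1(16)+hi=7(99)=115
lo=2(26)+hi=7(99)=125
lo=2(26)+hi=6(71)=97
lo=3(39)+hi=6(71)=110
lo=4(47)+hi=6(71)=118

Yes: 47+71=118


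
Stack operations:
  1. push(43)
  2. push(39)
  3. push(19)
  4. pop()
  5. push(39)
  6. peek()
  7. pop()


push(43) -> [43]
push(39) -> [43, 39]
push(19) -> [43, 39, 19]
pop()->19, [43, 39]
push(39) -> [43, 39, 39]
peek()->39
pop()->39, [43, 39]

Final stack: [43, 39]


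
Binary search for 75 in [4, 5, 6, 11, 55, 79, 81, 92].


Step 1: lo=0, hi=7, mid=3, val=11
Step 2: lo=4, hi=7, mid=5, val=79
Step 3: lo=4, hi=4, mid=4, val=55

Not found


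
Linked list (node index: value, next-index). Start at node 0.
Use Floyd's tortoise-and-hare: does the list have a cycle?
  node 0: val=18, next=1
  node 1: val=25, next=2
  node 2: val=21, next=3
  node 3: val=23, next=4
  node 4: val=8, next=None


Floyd's tortoise (slow, +1) and hare (fast, +2):
  init: slow=0, fast=0
  step 1: slow=1, fast=2
  step 2: slow=2, fast=4
  step 3: fast -> None, no cycle

Cycle: no


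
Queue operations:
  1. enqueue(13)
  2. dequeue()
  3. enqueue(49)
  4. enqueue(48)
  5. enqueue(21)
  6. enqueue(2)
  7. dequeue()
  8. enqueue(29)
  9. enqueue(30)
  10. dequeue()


enqueue(13) -> [13]
dequeue()->13, []
enqueue(49) -> [49]
enqueue(48) -> [49, 48]
enqueue(21) -> [49, 48, 21]
enqueue(2) -> [49, 48, 21, 2]
dequeue()->49, [48, 21, 2]
enqueue(29) -> [48, 21, 2, 29]
enqueue(30) -> [48, 21, 2, 29, 30]
dequeue()->48, [21, 2, 29, 30]

Final queue: [21, 2, 29, 30]


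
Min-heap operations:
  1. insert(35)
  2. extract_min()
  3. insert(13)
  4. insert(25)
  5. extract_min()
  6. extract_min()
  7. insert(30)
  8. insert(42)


insert(35) -> [35]
extract_min()->35, []
insert(13) -> [13]
insert(25) -> [13, 25]
extract_min()->13, [25]
extract_min()->25, []
insert(30) -> [30]
insert(42) -> [30, 42]

Final heap: [30, 42]


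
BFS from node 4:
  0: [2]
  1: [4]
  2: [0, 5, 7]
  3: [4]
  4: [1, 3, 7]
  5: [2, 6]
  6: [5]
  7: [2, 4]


Visit 4, enqueue [1, 3, 7]
Visit 1, enqueue []
Visit 3, enqueue []
Visit 7, enqueue [2]
Visit 2, enqueue [0, 5]
Visit 0, enqueue []
Visit 5, enqueue [6]
Visit 6, enqueue []

BFS order: [4, 1, 3, 7, 2, 0, 5, 6]


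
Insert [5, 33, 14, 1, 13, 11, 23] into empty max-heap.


Insert 5: [5]
Insert 33: [33, 5]
Insert 14: [33, 5, 14]
Insert 1: [33, 5, 14, 1]
Insert 13: [33, 13, 14, 1, 5]
Insert 11: [33, 13, 14, 1, 5, 11]
Insert 23: [33, 13, 23, 1, 5, 11, 14]

Final heap: [33, 13, 23, 1, 5, 11, 14]


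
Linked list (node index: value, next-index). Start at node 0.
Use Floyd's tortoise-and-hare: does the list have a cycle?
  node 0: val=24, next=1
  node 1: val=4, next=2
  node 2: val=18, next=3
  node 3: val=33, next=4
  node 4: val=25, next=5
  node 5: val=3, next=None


Floyd's tortoise (slow, +1) and hare (fast, +2):
  init: slow=0, fast=0
  step 1: slow=1, fast=2
  step 2: slow=2, fast=4
  step 3: fast 4->5->None, no cycle

Cycle: no


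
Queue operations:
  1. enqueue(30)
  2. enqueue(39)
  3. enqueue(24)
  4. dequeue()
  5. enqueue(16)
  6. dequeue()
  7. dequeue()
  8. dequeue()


enqueue(30) -> [30]
enqueue(39) -> [30, 39]
enqueue(24) -> [30, 39, 24]
dequeue()->30, [39, 24]
enqueue(16) -> [39, 24, 16]
dequeue()->39, [24, 16]
dequeue()->24, [16]
dequeue()->16, []

Final queue: []


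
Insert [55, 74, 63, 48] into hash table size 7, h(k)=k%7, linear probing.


Insert 55: h=6 -> slot 6
Insert 74: h=4 -> slot 4
Insert 63: h=0 -> slot 0
Insert 48: h=6, 2 probes -> slot 1

Table: [63, 48, None, None, 74, None, 55]


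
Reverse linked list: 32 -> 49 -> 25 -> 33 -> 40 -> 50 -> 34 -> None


Step 1: curr=32, set curr.next=prev(None) | reversed so far: 32
Step 2: curr=49, set curr.next=prev(32) | reversed so far: 49 -> 32
Step 3: curr=25, set curr.next=prev(49) | reversed so far: 25 -> 49 -> 32
Step 4: curr=33, set curr.next=prev(25) | reversed so far: 33 -> 25 -> 49 -> 32
Step 5: curr=40, set curr.next=prev(33) | reversed so far: 40 -> 33 -> 25 -> 49 -> 32
Step 6: curr=50, set curr.next=prev(40) | reversed so far: 50 -> 40 -> 33 -> 25 -> 49 -> 32
Step 7: curr=34, set curr.next=prev(50) | reversed so far: 34 -> 50 -> 40 -> 33 -> 25 -> 49 -> 32

34 -> 50 -> 40 -> 33 -> 25 -> 49 -> 32 -> None


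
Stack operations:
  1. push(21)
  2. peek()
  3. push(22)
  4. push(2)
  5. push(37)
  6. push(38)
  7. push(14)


push(21) -> [21]
peek()->21
push(22) -> [21, 22]
push(2) -> [21, 22, 2]
push(37) -> [21, 22, 2, 37]
push(38) -> [21, 22, 2, 37, 38]
push(14) -> [21, 22, 2, 37, 38, 14]

Final stack: [21, 22, 2, 37, 38, 14]


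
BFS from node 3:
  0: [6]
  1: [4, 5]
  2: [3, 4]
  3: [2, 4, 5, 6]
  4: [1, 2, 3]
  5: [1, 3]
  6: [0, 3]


Visit 3, enqueue [2, 4, 5, 6]
Visit 2, enqueue []
Visit 4, enqueue [1]
Visit 5, enqueue []
Visit 6, enqueue [0]
Visit 1, enqueue []
Visit 0, enqueue []

BFS order: [3, 2, 4, 5, 6, 1, 0]


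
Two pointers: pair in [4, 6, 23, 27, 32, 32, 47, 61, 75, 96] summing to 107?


lo=0(4)+hi=9(96)=100
lo=1(6)+hi=9(96)=102
lo=2(23)+hi=9(96)=119
lo=2(23)+hi=8(75)=98
lo=3(27)+hi=8(75)=102
lo=4(32)+hi=8(75)=107

Yes: 32+75=107


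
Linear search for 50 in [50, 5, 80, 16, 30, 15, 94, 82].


i=0: 50==50 found!

Found at 0, 1 comps


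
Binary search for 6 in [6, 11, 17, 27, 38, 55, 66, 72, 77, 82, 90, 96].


Step 1: lo=0, hi=11, mid=5, val=55
Step 2: lo=0, hi=4, mid=2, val=17
Step 3: lo=0, hi=1, mid=0, val=6

Found at index 0


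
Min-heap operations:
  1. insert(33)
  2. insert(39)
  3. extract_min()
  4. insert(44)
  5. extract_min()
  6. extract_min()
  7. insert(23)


insert(33) -> [33]
insert(39) -> [33, 39]
extract_min()->33, [39]
insert(44) -> [39, 44]
extract_min()->39, [44]
extract_min()->44, []
insert(23) -> [23]

Final heap: [23]


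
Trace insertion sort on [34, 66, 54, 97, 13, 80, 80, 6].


Initial: [34, 66, 54, 97, 13, 80, 80, 6]
Insert 66: [34, 66, 54, 97, 13, 80, 80, 6]
Insert 54: [34, 54, 66, 97, 13, 80, 80, 6]
Insert 97: [34, 54, 66, 97, 13, 80, 80, 6]
Insert 13: [13, 34, 54, 66, 97, 80, 80, 6]
Insert 80: [13, 34, 54, 66, 80, 97, 80, 6]
Insert 80: [13, 34, 54, 66, 80, 80, 97, 6]
Insert 6: [6, 13, 34, 54, 66, 80, 80, 97]

Sorted: [6, 13, 34, 54, 66, 80, 80, 97]


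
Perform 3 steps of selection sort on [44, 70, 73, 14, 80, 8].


Initial: [44, 70, 73, 14, 80, 8]
Step 1: min=8 at 5
  Swap: [8, 70, 73, 14, 80, 44]
Step 2: min=14 at 3
  Swap: [8, 14, 73, 70, 80, 44]
Step 3: min=44 at 5
  Swap: [8, 14, 44, 70, 80, 73]

After 3 steps: [8, 14, 44, 70, 80, 73]


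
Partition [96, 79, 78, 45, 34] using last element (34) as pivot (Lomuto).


Pivot: 34
Place pivot at 0: [34, 79, 78, 45, 96]

Partitioned: [34, 79, 78, 45, 96]


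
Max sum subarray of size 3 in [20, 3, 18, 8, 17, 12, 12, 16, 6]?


[0:3]: 41
[1:4]: 29
[2:5]: 43
[3:6]: 37
[4:7]: 41
[5:8]: 40
[6:9]: 34

Max: 43 at [2:5]


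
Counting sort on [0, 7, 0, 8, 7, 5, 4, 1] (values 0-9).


Input: [0, 7, 0, 8, 7, 5, 4, 1]
Counts: [2, 1, 0, 0, 1, 1, 0, 2, 1, 0]

Sorted: [0, 0, 1, 4, 5, 7, 7, 8]


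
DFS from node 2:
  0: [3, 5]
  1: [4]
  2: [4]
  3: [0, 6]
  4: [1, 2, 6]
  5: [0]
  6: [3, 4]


Visit 2, push [4]
Visit 4, push [6, 1]
Visit 1, push []
Visit 6, push [3]
Visit 3, push [0]
Visit 0, push [5]
Visit 5, push []

DFS order: [2, 4, 1, 6, 3, 0, 5]


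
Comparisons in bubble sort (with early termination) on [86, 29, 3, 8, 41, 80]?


Algorithm: bubble sort (with early termination)
Input: [86, 29, 3, 8, 41, 80]
Sorted: [3, 8, 29, 41, 80, 86]

12


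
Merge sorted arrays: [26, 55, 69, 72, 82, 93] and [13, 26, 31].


Take 13 from B
Take 26 from A
Take 26 from B
Take 31 from B

Merged: [13, 26, 26, 31, 55, 69, 72, 82, 93]


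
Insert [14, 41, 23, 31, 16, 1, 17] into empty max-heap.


Insert 14: [14]
Insert 41: [41, 14]
Insert 23: [41, 14, 23]
Insert 31: [41, 31, 23, 14]
Insert 16: [41, 31, 23, 14, 16]
Insert 1: [41, 31, 23, 14, 16, 1]
Insert 17: [41, 31, 23, 14, 16, 1, 17]

Final heap: [41, 31, 23, 14, 16, 1, 17]


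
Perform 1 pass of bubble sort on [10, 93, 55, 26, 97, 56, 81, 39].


Initial: [10, 93, 55, 26, 97, 56, 81, 39]
Pass 1: [10, 55, 26, 93, 56, 81, 39, 97] (5 swaps)

After 1 pass: [10, 55, 26, 93, 56, 81, 39, 97]


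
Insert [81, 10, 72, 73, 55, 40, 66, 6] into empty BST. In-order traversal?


Insert 81: root
Insert 10: L from 81
Insert 72: L from 81 -> R from 10
Insert 73: L from 81 -> R from 10 -> R from 72
Insert 55: L from 81 -> R from 10 -> L from 72
Insert 40: L from 81 -> R from 10 -> L from 72 -> L from 55
Insert 66: L from 81 -> R from 10 -> L from 72 -> R from 55
Insert 6: L from 81 -> L from 10

In-order: [6, 10, 40, 55, 66, 72, 73, 81]


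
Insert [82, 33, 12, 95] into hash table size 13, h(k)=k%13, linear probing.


Insert 82: h=4 -> slot 4
Insert 33: h=7 -> slot 7
Insert 12: h=12 -> slot 12
Insert 95: h=4, 1 probes -> slot 5

Table: [None, None, None, None, 82, 95, None, 33, None, None, None, None, 12]


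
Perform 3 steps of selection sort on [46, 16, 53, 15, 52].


Initial: [46, 16, 53, 15, 52]
Step 1: min=15 at 3
  Swap: [15, 16, 53, 46, 52]
Step 2: min=16 at 1
  Swap: [15, 16, 53, 46, 52]
Step 3: min=46 at 3
  Swap: [15, 16, 46, 53, 52]

After 3 steps: [15, 16, 46, 53, 52]


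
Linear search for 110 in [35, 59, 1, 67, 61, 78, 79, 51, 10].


i=0: 35!=110
i=1: 59!=110
i=2: 1!=110
i=3: 67!=110
i=4: 61!=110
i=5: 78!=110
i=6: 79!=110
i=7: 51!=110
i=8: 10!=110

Not found, 9 comps


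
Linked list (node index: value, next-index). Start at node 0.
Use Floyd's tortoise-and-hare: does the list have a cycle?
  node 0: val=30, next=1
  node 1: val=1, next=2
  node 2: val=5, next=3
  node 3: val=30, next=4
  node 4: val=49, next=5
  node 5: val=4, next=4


Floyd's tortoise (slow, +1) and hare (fast, +2):
  init: slow=0, fast=0
  step 1: slow=1, fast=2
  step 2: slow=2, fast=4
  step 3: slow=3, fast=4
  step 4: slow=4, fast=4
  slow == fast at node 4: cycle detected

Cycle: yes


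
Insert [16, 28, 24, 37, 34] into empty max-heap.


Insert 16: [16]
Insert 28: [28, 16]
Insert 24: [28, 16, 24]
Insert 37: [37, 28, 24, 16]
Insert 34: [37, 34, 24, 16, 28]

Final heap: [37, 34, 24, 16, 28]


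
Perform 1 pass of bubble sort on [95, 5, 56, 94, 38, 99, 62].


Initial: [95, 5, 56, 94, 38, 99, 62]
Pass 1: [5, 56, 94, 38, 95, 62, 99] (5 swaps)

After 1 pass: [5, 56, 94, 38, 95, 62, 99]


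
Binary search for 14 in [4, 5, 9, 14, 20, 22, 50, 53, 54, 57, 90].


Step 1: lo=0, hi=10, mid=5, val=22
Step 2: lo=0, hi=4, mid=2, val=9
Step 3: lo=3, hi=4, mid=3, val=14

Found at index 3


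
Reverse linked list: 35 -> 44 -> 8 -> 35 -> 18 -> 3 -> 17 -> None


Step 1: curr=35, set curr.next=prev(None) | reversed so far: 35
Step 2: curr=44, set curr.next=prev(35) | reversed so far: 44 -> 35
Step 3: curr=8, set curr.next=prev(44) | reversed so far: 8 -> 44 -> 35
Step 4: curr=35, set curr.next=prev(8) | reversed so far: 35 -> 8 -> 44 -> 35
Step 5: curr=18, set curr.next=prev(35) | reversed so far: 18 -> 35 -> 8 -> 44 -> 35
Step 6: curr=3, set curr.next=prev(18) | reversed so far: 3 -> 18 -> 35 -> 8 -> 44 -> 35
Step 7: curr=17, set curr.next=prev(3) | reversed so far: 17 -> 3 -> 18 -> 35 -> 8 -> 44 -> 35

17 -> 3 -> 18 -> 35 -> 8 -> 44 -> 35 -> None
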